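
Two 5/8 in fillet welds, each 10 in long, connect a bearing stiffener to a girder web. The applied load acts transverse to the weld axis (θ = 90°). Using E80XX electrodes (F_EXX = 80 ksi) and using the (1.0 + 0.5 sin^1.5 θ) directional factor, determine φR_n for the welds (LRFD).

t_e = 0.707 × 0.625 = 0.4419 in; A_we = 0.4419 × 20 = 8.837 in².
Directional factor: 1.0 + 0.5 sin^1.5(90°) = 1.5.
F_nw = 0.6 × 80 × 1.5 = 72 ksi.
φR_n = 0.75 × 72 × 8.837 = 477.2 kip.

φR_n ≈ 477 kip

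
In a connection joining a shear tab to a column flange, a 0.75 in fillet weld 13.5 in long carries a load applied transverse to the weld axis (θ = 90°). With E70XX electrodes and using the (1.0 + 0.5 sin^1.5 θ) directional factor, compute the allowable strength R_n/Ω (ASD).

E70XX → F_EXX = 70 ksi.
t_e = 0.707 × 0.75 = 0.5302 in; A_we = 0.5302 × 13.5 = 7.158 in².
Directional factor: 1.0 + 0.5 sin^1.5(90°) = 1.5.
F_nw = 0.6 × 70 × 1.5 = 63 ksi.
R_n/Ω = (63 × 7.158) / 2.0 = 225.5 kip.

R_n/Ω ≈ 225 kip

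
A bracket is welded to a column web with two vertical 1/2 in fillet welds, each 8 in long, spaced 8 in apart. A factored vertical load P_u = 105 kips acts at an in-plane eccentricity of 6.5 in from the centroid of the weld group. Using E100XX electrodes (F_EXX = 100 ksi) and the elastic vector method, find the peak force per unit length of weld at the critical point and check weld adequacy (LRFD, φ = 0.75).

Total weld length L_w = 16 in. Treat welds as unit-width lines.
Polar moment about centroid: J = 2[d³/12 + d(b/2)²] = 2[8³/12 + 8×4²] = 341.3 in³.
Direct shear f_v = P/L_w = 105 / 16 = 6.562 kip/in (vertical).
Torsion M = P·e = 105 × 6.5 = 682.5 kip·in.
Critical point at (x, y) = (4, 4) from centroid. f_tx = M·y/J = 7.998 kip/in; f_ty = M·x/J = 7.998 kip/in.
Resultant f_max = √[f_tx² + (f_v + f_ty)²] = √[7.998² + (6.562 + 7.998)²] = 16.61 kip/in.
Capacity per unit length: φr_n = 0.75 × 0.6 × 100 × (0.707 × 0.5) = 15.91 kip/in.
16.61 > 15.91 → NOT adequate.

f_max ≈ 16.6 kip/in; NOT adequate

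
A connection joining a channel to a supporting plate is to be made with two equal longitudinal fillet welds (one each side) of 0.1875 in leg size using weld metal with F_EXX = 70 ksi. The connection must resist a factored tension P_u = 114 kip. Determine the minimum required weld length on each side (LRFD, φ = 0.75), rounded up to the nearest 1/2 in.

Throat t_e = 0.707 × 0.1875 = 0.1326 in.
φr_n = 0.75 × 0.6 × 70 × 0.1326 = 4.176 kip/in.
L_req = P_u / φr_n = 114 / 4.176 = 27.3 in total.
Per side: 27.3 / 2 = 13.65 in.
Round up → use L = 14 in on each side.

L = 14 in on each side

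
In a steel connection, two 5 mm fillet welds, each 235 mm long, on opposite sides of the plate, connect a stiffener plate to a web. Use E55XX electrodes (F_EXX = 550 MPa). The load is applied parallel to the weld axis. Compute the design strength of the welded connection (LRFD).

Effective throat t_e = 0.707 × 5 = 3.535 mm.
Total length L = 470 mm; A_we = 3.535 × 470 = 1661 mm².
F_nw = 0.6 F_EXX = 0.6 × 550 = 330 MPa.
φR_n = 0.75 × 330 × 1661 × 10⁻³ = 411.2 kN.

φR_n ≈ 411 kN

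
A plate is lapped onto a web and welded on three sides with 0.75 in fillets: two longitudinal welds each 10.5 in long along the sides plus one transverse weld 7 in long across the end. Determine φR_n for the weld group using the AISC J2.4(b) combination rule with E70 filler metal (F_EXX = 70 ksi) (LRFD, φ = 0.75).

t_e = 0.707 × 0.75 = 0.5302 in.
R_nwl = 0.6 × 70 × 0.5302 × 21 = 467.7 kips (longitudinal, 2 welds).
R_nwt = 0.6 × 70 × 0.5302 × 7 = 155.9 kips (transverse, base value).
(i) R_nwl + R_nwt = 623.6 kips; (ii) 0.85 R_nwl + 1.5 R_nwt = 631.4 kips.
R_n = max = 631.4 kips [governs: (ii)]; φR_n = 473.5 kips.

φR_n ≈ 474 kips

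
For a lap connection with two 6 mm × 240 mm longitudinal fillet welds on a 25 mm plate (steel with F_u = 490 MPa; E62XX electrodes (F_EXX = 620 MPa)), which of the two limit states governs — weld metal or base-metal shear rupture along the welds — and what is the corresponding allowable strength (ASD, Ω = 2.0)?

R_n/Ω ≈ 379 kN (weld metal governs)

t_e = 0.707 × 6 = 4.242 mm; L = 480 mm.
Weld metal: R_n/Ω = (1/2.0) × 0.6 × 620 × 4.242 × 480 × 10⁻³ = 378.7 kN.
Base metal (shear rupture): R_n/Ω = (1/2.0) × 0.6 × 490 × 25 × 480 × 10⁻³ = 1764 kN.
Governing: weld metal.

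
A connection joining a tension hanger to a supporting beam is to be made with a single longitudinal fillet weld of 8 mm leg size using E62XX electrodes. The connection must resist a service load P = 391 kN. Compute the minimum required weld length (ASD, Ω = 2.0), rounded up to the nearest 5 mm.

E62XX → F_EXX = 620 MPa.
Throat t_e = 0.707 × 8 = 5.656 mm.
r_n/Ω = (0.6 × 620 × 5.656) / 2.0 = 1052 N/mm = 1.052 kN/mm.
L_req = P / (r_n/Ω) = 391 / 1.052 = 371.7 mm total.
Round up → use L = 375 mm.

L = 375 mm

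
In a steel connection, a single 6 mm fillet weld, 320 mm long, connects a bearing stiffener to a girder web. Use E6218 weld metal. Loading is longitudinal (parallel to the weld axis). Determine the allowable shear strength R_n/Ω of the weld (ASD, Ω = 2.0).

E62XX → F_EXX = 620 MPa.
Effective throat t_e = 0.707 × 6 = 4.242 mm.
Total length L = 320 mm; A_we = 4.242 × 320 = 1357 mm².
F_nw = 0.6 F_EXX = 0.6 × 620 = 372 MPa.
R_n = 372 × 1357 × 10⁻³ = 505 kN; R_n/Ω = 505/2.0 = 252.5 kN.

R_n/Ω ≈ 252 kN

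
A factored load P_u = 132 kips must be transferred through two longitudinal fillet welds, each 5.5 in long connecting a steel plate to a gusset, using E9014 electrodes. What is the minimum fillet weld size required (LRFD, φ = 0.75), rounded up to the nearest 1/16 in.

E90XX → F_EXX = 90 ksi.
Total weld length L = 11 in.
Required throat t_e = P_u / (φ × 0.6 F_EXX × L) = 132 / (0.75 × 0.6 × 90 × 11) = 0.2963 in.
Required leg w = t_e / 0.707 = 0.4191 in → use 7/16 in.

w = 7/16 in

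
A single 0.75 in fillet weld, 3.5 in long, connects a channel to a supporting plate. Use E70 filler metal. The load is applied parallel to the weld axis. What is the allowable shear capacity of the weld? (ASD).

E70XX → F_EXX = 70 ksi.
Effective throat t_e = 0.707 × 0.75 = 0.5302 in.
Total length L = 3.5 in; A_we = 0.5302 × 3.5 = 1.856 in².
F_nw = 0.6 F_EXX = 0.6 × 70 = 42 ksi.
R_n = 42 × 1.856 = 77.95 kip; R_n/Ω = 77.95/2.0 = 38.97 kip.

R_n/Ω ≈ 39 kip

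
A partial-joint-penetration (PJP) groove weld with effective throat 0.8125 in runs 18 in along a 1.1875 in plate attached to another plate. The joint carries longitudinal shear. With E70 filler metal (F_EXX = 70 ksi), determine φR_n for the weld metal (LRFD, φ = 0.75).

Effective throat (given) t_e = 0.8125 in.
A_we = 0.8125 × 18 = 14.62 in².
F_nw = 0.6 F_EXX = 42 ksi.
φR_n = 0.75 × 42 × 14.62 = 460.7 kip.

φR_n ≈ 461 kip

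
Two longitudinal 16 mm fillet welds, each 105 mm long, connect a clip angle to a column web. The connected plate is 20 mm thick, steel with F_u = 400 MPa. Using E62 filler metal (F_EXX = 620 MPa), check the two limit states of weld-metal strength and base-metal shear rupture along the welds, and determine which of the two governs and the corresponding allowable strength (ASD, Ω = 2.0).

t_e = 0.707 × 16 = 11.31 mm; L = 210 mm.
Weld metal: R_n/Ω = (1/2.0) × 0.6 × 620 × 11.31 × 210 × 10⁻³ = 441.8 kN.
Base metal (shear rupture): R_n/Ω = (1/2.0) × 0.6 × 400 × 20 × 210 × 10⁻³ = 504 kN.
Governing: weld metal.

R_n/Ω ≈ 442 kN (weld metal governs)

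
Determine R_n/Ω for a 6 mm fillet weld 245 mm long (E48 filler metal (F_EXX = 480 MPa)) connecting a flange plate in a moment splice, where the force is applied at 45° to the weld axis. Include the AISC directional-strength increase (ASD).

R_n/Ω ≈ 194 kN

t_e = 0.707 × 6 = 4.242 mm; A_we = 4.242 × 245 = 1039 mm².
Directional factor: 1.0 + 0.5 sin^1.5(45°) = 1.297.
F_nw = 0.6 × 480 × 1.297 = 373.6 MPa.
R_n/Ω = (373.6 × 1039) / 2.0 × 10⁻³ = 194.2 kN.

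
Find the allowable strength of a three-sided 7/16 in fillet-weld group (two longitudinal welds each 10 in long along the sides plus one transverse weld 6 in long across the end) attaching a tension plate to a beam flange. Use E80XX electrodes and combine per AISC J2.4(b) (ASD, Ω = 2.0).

E80XX → F_EXX = 80 ksi.
t_e = 0.707 × 0.4375 = 0.3093 in.
R_nwl = 0.6 × 80 × 0.3093 × 20 = 296.9 kip (longitudinal, 2 welds).
R_nwt = 0.6 × 80 × 0.3093 × 6 = 89.08 kip (transverse, base value).
(i) R_nwl + R_nwt = 386 kip; (ii) 0.85 R_nwl + 1.5 R_nwt = 386 kip.
R_n = max = 386 kip [governs: (ii)]; R_n/Ω = 193 kip.

R_n/Ω ≈ 193 kip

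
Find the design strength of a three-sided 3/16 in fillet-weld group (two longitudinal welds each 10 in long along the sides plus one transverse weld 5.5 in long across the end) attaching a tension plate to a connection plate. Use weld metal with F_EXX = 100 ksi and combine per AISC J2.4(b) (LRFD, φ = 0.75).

φR_n ≈ 152 kip

t_e = 0.707 × 0.1875 = 0.1326 in.
R_nwl = 0.6 × 100 × 0.1326 × 20 = 159.1 kip (longitudinal, 2 welds).
R_nwt = 0.6 × 100 × 0.1326 × 5.5 = 43.75 kip (transverse, base value).
(i) R_nwl + R_nwt = 202.8 kip; (ii) 0.85 R_nwl + 1.5 R_nwt = 200.8 kip.
R_n = max = 202.8 kip [governs: (i)]; φR_n = 152.1 kip.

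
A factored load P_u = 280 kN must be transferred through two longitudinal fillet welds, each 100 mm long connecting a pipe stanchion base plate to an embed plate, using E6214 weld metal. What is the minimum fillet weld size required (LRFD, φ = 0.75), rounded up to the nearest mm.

w = 8 mm

E62XX → F_EXX = 620 MPa.
Total weld length L = 200 mm.
Required throat t_e = P_u / (φ × 0.6 F_EXX × L) = 280 / (0.75 × 0.6 × 620 × 200 × 10⁻³) = 5.018 mm.
Required leg w = t_e / 0.707 = 7.097 mm → use 8 mm.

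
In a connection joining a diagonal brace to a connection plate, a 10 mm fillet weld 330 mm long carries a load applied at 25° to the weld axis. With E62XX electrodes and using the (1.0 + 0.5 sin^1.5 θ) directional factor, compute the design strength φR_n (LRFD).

E62XX → F_EXX = 620 MPa.
t_e = 0.707 × 10 = 7.07 mm; A_we = 7.07 × 330 = 2333 mm².
Directional factor: 1.0 + 0.5 sin^1.5(25°) = 1.137.
F_nw = 0.6 × 620 × 1.137 = 423.1 MPa.
φR_n = 0.75 × 423.1 × 2333 × 10⁻³ = 740.4 kN.

φR_n ≈ 740 kN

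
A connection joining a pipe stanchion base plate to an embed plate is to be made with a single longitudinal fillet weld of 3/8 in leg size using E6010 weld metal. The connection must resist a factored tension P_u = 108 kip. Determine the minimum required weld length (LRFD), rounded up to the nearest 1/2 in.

L = 15.5 in

E60XX → F_EXX = 60 ksi.
Throat t_e = 0.707 × 0.375 = 0.2651 in.
φr_n = 0.75 × 0.6 × 60 × 0.2651 = 7.158 kip/in.
L_req = P_u / φr_n = 108 / 7.158 = 15.09 in total.
Round up → use L = 15.5 in.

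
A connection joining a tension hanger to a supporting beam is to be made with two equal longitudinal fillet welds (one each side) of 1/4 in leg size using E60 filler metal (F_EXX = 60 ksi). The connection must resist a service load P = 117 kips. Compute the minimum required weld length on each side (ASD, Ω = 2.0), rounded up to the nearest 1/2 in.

L = 18.5 in on each side

Throat t_e = 0.707 × 0.25 = 0.1767 in.
r_n/Ω = (0.6 × 60 × 0.1767) / 2.0 = 3.181 kip/in.
L_req = P / (r_n/Ω) = 117 / 3.181 = 36.78 in total.
Per side: 36.78 / 2 = 18.39 in.
Round up → use L = 18.5 in on each side.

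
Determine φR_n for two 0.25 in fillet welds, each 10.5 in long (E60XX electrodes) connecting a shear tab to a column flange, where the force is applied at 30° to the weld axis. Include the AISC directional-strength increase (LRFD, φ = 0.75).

E60XX → F_EXX = 60 ksi.
t_e = 0.707 × 0.25 = 0.1767 in; A_we = 0.1767 × 21 = 3.712 in².
Directional factor: 1.0 + 0.5 sin^1.5(30°) = 1.177.
F_nw = 0.6 × 60 × 1.177 = 42.36 ksi.
φR_n = 0.75 × 42.36 × 3.712 = 117.9 kip.

φR_n ≈ 118 kip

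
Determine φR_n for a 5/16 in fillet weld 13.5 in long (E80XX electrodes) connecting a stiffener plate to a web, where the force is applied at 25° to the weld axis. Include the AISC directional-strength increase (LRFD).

E80XX → F_EXX = 80 ksi.
t_e = 0.707 × 0.3125 = 0.2209 in; A_we = 0.2209 × 13.5 = 2.983 in².
Directional factor: 1.0 + 0.5 sin^1.5(25°) = 1.137.
F_nw = 0.6 × 80 × 1.137 = 54.59 ksi.
φR_n = 0.75 × 54.59 × 2.983 = 122.1 kips.

φR_n ≈ 122 kips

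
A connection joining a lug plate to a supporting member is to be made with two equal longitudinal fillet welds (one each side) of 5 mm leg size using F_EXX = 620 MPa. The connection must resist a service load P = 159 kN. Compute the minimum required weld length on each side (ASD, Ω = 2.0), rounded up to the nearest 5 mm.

Throat t_e = 0.707 × 5 = 3.535 mm.
r_n/Ω = (0.6 × 620 × 3.535) / 2.0 = 657.5 N/mm = 0.6575 kN/mm.
L_req = P / (r_n/Ω) = 159 / 0.6575 = 241.8 mm total.
Per side: 241.8 / 2 = 120.9 mm.
Round up → use L = 125 mm on each side.

L = 125 mm on each side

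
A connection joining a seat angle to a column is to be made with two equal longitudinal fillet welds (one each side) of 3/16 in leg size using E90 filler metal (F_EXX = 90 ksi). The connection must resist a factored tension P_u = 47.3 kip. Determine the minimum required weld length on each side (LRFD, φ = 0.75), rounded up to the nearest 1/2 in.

Throat t_e = 0.707 × 0.1875 = 0.1326 in.
φr_n = 0.75 × 0.6 × 90 × 0.1326 = 5.369 kip/in.
L_req = P_u / φr_n = 47.3 / 5.369 = 8.81 in total.
Per side: 8.81 / 2 = 4.405 in.
Round up → use L = 4.5 in on each side.

L = 4.5 in on each side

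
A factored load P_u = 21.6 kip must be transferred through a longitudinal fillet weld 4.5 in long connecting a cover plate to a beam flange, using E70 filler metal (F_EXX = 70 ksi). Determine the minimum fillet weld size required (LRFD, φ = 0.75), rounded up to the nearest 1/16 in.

Total weld length L = 4.5 in.
Required throat t_e = P_u / (φ × 0.6 F_EXX × L) = 21.6 / (0.75 × 0.6 × 70 × 4.5) = 0.1524 in.
Required leg w = t_e / 0.707 = 0.2155 in → use 1/4 in.

w = 1/4 in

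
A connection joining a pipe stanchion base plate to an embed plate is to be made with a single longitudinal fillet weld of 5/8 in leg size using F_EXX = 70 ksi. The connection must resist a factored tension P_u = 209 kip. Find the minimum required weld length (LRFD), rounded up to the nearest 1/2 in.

L = 15.5 in

Throat t_e = 0.707 × 0.625 = 0.4419 in.
φr_n = 0.75 × 0.6 × 70 × 0.4419 = 13.92 kip/in.
L_req = P_u / φr_n = 209 / 13.92 = 15.02 in total.
Round up → use L = 15.5 in.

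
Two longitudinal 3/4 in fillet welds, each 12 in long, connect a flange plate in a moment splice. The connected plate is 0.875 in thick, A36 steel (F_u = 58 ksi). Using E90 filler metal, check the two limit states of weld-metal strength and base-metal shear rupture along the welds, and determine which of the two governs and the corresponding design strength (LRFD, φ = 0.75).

φR_n ≈ 515 kips (weld metal governs)

E90XX → F_EXX = 90 ksi.
t_e = 0.707 × 0.75 = 0.5302 in; L = 24 in.
Weld metal: φR_n = 0.75 × 0.6 × 90 × 0.5302 × 24 = 515.4 kips.
Base metal (shear rupture): φR_n = 0.75 × 0.6 × 58 × 0.875 × 24 = 548.1 kips.
Governing: weld metal.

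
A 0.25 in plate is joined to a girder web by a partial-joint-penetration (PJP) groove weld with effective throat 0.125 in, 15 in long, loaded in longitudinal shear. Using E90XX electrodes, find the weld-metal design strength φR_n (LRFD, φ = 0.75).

E90XX → F_EXX = 90 ksi.
Effective throat (given) t_e = 0.125 in.
A_we = 0.125 × 15 = 1.875 in².
F_nw = 0.6 F_EXX = 54 ksi.
φR_n = 0.75 × 54 × 1.875 = 75.94 kips.

φR_n ≈ 75.9 kips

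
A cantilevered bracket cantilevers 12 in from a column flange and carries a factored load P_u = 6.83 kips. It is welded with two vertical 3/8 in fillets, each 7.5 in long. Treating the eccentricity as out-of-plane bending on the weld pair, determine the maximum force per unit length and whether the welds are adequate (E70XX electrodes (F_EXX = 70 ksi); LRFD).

L_w = 2 × 7.5 = 15 in; section modulus (unit throat) S = 2 × L²/6 = 18.75 in².
Direct shear f_v = P/L_w = 6.83/15 = 0.4553 kip/in.
Moment M = P × e = 6.83 × 12 = 81.96 kip·in; bending f_b = M/S = 4.371 kip/in.
f_max = √(f_v² + f_b²) = √(0.4553² + 4.371²) = 4.395 kip/in.
φr_n = 0.75 × 0.6 × 70 × (0.707 × 0.375) = 8.351 kip/in → adequate.

f_max ≈ 4.39 kip/in; adequate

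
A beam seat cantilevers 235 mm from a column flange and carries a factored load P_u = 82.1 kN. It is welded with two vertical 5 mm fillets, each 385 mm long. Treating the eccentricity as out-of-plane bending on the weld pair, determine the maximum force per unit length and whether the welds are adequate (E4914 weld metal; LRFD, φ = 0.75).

E49XX → F_EXX = 490 MPa.
L_w = 2 × 385 = 770 mm; section modulus (unit throat) S = 2 × L²/6 = 49410 mm².
Direct shear f_v = P/L_w = 82.1×10³/770 = 106.6 N/mm.
Moment M = P × e = 82.1×10³ × 235 = 19294000 N·mm; bending f_b = M/S = 390.5 N/mm.
f_max = √(f_v² + f_b²) = √(106.6² + 390.5²) = 404.8 N/mm.
φr_n = 0.75 × 0.6 × 490 × (0.707 × 5) = 779.5 N/mm → adequate.

f_max ≈ 405 N/mm; adequate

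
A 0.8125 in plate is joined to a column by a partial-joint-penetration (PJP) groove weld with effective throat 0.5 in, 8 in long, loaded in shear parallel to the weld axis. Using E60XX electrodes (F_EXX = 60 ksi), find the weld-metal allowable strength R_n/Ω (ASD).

Effective throat (given) t_e = 0.5 in.
A_we = 0.5 × 8 = 4 in².
F_nw = 0.6 F_EXX = 36 ksi.
R_n/Ω = (36 × 4) / 2.0 = 72 kips.

R_n/Ω ≈ 72 kips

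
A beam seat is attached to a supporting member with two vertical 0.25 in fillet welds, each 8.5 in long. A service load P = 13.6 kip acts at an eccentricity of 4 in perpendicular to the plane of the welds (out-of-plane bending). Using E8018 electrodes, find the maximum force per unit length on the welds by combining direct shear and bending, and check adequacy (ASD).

f_max ≈ 2.4 kip/in; adequate

E80XX → F_EXX = 80 ksi.
L_w = 2 × 8.5 = 17 in; section modulus (unit throat) S = 2 × L²/6 = 24.08 in².
Direct shear f_v = P/L_w = 13.6/17 = 0.8 kip/in.
Moment M = P × e = 13.6 × 4 = 54.4 kip·in; bending f_b = M/S = 2.259 kip/in.
f_max = √(f_v² + f_b²) = √(0.8² + 2.259²) = 2.396 kip/in.
r_n/Ω = (1/2.0) × 0.6 × 80 × (0.707 × 0.25) = 4.242 kip/in → adequate.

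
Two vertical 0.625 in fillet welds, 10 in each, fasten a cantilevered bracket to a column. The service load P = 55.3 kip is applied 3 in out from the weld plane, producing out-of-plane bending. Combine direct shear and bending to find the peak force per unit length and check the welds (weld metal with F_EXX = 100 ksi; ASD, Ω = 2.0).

f_max ≈ 5.69 kip/in; adequate

L_w = 2 × 10 = 20 in; section modulus (unit throat) S = 2 × L²/6 = 33.33 in².
Direct shear f_v = P/L_w = 55.3/20 = 2.765 kip/in.
Moment M = P × e = 55.3 × 3 = 165.9 kip·in; bending f_b = M/S = 4.977 kip/in.
f_max = √(f_v² + f_b²) = √(2.765² + 4.977²) = 5.693 kip/in.
r_n/Ω = (1/2.0) × 0.6 × 100 × (0.707 × 0.625) = 13.26 kip/in → adequate.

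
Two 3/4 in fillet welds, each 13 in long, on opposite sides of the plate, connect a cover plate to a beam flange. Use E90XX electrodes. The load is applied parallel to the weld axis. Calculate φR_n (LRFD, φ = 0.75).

E90XX → F_EXX = 90 ksi.
Effective throat t_e = 0.707 × 0.75 = 0.5302 in.
Total length L = 26 in; A_we = 0.5302 × 26 = 13.79 in².
F_nw = 0.6 F_EXX = 0.6 × 90 = 54 ksi.
φR_n = 0.75 × 54 × 13.79 = 558.4 kip.

φR_n ≈ 558 kip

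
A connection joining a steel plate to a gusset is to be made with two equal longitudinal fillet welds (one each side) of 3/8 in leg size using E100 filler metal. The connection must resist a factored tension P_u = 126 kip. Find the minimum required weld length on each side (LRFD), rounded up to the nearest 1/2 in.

L = 5.5 in on each side

E100XX → F_EXX = 100 ksi.
Throat t_e = 0.707 × 0.375 = 0.2651 in.
φr_n = 0.75 × 0.6 × 100 × 0.2651 = 11.93 kip/in.
L_req = P_u / φr_n = 126 / 11.93 = 10.56 in total.
Per side: 10.56 / 2 = 5.281 in.
Round up → use L = 5.5 in on each side.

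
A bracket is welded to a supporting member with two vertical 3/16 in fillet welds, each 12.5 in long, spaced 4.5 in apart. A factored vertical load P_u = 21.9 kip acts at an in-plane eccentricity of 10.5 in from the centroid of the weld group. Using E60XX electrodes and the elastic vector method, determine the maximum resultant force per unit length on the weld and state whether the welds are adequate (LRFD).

E60XX → F_EXX = 60 ksi.
Total weld length L_w = 25 in. Treat welds as unit-width lines.
Polar moment about centroid: J = 2[d³/12 + d(b/2)²] = 2[12.5³/12 + 12.5×2.25²] = 452.1 in³.
Direct shear f_v = P/L_w = 21.9 / 25 = 0.876 kip/in (vertical).
Torsion M = P·e = 21.9 × 10.5 = 229.95 kip·in.
Critical point at (x, y) = (2.25, 6.25) from centroid. f_tx = M·y/J = 3.179 kip/in; f_ty = M·x/J = 1.144 kip/in.
Resultant f_max = √[f_tx² + (f_v + f_ty)²] = √[3.179² + (0.876 + 1.144)²] = 3.767 kip/in.
Capacity per unit length: φr_n = 0.75 × 0.6 × 60 × (0.707 × 0.1875) = 3.579 kip/in.
3.767 > 3.579 → NOT adequate.

f_max ≈ 3.77 kip/in; NOT adequate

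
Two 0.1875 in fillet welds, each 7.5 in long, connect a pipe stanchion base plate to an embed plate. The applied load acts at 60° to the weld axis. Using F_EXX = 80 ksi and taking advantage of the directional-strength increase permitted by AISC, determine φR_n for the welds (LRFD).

t_e = 0.707 × 0.1875 = 0.1326 in; A_we = 0.1326 × 15 = 1.988 in².
Directional factor: 1.0 + 0.5 sin^1.5(60°) = 1.403.
F_nw = 0.6 × 80 × 1.403 = 67.34 ksi.
φR_n = 0.75 × 67.34 × 1.988 = 100.4 kips.

φR_n ≈ 100 kips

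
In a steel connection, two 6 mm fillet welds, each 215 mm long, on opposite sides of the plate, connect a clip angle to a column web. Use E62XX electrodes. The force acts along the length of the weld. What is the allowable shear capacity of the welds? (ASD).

R_n/Ω ≈ 339 kN

E62XX → F_EXX = 620 MPa.
Effective throat t_e = 0.707 × 6 = 4.242 mm.
Total length L = 430 mm; A_we = 4.242 × 430 = 1824 mm².
F_nw = 0.6 F_EXX = 0.6 × 620 = 372 MPa.
R_n = 372 × 1824 × 10⁻³ = 678.6 kN; R_n/Ω = 678.6/2.0 = 339.3 kN.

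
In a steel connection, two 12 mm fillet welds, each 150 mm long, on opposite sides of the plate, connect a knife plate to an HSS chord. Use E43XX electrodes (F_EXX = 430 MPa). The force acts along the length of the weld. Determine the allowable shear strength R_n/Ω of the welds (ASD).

Effective throat t_e = 0.707 × 12 = 8.484 mm.
Total length L = 300 mm; A_we = 8.484 × 300 = 2545 mm².
F_nw = 0.6 F_EXX = 0.6 × 430 = 258 MPa.
R_n = 258 × 2545 × 10⁻³ = 656.7 kN; R_n/Ω = 656.7/2.0 = 328.3 kN.

R_n/Ω ≈ 328 kN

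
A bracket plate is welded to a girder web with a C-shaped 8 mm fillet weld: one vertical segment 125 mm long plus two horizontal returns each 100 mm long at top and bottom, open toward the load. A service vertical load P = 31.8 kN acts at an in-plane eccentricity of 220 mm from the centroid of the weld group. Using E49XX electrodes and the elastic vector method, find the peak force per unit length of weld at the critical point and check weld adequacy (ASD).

E49XX → F_EXX = 490 MPa.
Total weld length L_w = 325 mm. Treat welds as unit-width lines.
Centroid: x̄ = 2×100×50 / 325 = 30.77 mm from the vertical weld.
Polar moment about centroid: J = I_x + I_y = [125³/12 + 2×100×62.5²] + [125×30.77² + 2(100³/12 + 100×19.23²)] = 1303000 mm³.
Direct shear f_v = P/L_w = 31.8×10³ / 325 = 97.85 N/mm (vertical).
Torsion M = P·e = 31.8×10³ × 220 = 6996000 N·mm.
Critical point at (x, y) = (69.23, 62.5) from centroid. f_tx = M·y/J = 335.6 N/mm; f_ty = M·x/J = 371.7 N/mm.
Resultant f_max = √[f_tx² + (f_v + f_ty)²] = √[335.6² + (97.85 + 371.7)²] = 577.1 N/mm.
Capacity per unit length: r_n/Ω = (1/2.0) × 0.6 × 490 × (0.707 × 8) = 831.4 N/mm.
577.1 ≤ 831.4 → adequate.

f_max ≈ 577 N/mm; adequate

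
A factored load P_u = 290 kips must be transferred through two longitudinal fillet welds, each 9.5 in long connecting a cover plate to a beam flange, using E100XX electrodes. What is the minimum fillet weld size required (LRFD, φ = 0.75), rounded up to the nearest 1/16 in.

w = 1/2 in

E100XX → F_EXX = 100 ksi.
Total weld length L = 19 in.
Required throat t_e = P_u / (φ × 0.6 F_EXX × L) = 290 / (0.75 × 0.6 × 100 × 19) = 0.3392 in.
Required leg w = t_e / 0.707 = 0.4797 in → use 1/2 in.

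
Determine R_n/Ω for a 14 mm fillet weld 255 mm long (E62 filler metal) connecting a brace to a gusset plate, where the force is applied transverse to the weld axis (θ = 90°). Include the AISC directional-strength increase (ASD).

R_n/Ω ≈ 704 kN

E62XX → F_EXX = 620 MPa.
t_e = 0.707 × 14 = 9.898 mm; A_we = 9.898 × 255 = 2524 mm².
Directional factor: 1.0 + 0.5 sin^1.5(90°) = 1.5.
F_nw = 0.6 × 620 × 1.5 = 558 MPa.
R_n/Ω = (558 × 2524) / 2.0 × 10⁻³ = 704.2 kN.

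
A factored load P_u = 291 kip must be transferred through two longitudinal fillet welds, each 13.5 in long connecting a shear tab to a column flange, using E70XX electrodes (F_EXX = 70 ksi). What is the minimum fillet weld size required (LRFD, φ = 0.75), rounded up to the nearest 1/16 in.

Total weld length L = 27 in.
Required throat t_e = P_u / (φ × 0.6 F_EXX × L) = 291 / (0.75 × 0.6 × 70 × 27) = 0.3422 in.
Required leg w = t_e / 0.707 = 0.4839 in → use 1/2 in.

w = 1/2 in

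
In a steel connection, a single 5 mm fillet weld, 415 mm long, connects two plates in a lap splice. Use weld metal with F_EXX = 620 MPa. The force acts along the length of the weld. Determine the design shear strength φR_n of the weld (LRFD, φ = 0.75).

φR_n ≈ 409 kN

Effective throat t_e = 0.707 × 5 = 3.535 mm.
Total length L = 415 mm; A_we = 3.535 × 415 = 1467 mm².
F_nw = 0.6 F_EXX = 0.6 × 620 = 372 MPa.
φR_n = 0.75 × 372 × 1467 × 10⁻³ = 409.3 kN.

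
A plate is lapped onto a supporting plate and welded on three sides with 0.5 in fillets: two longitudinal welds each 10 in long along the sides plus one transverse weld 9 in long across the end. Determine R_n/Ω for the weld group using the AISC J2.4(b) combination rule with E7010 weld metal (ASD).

E70XX → F_EXX = 70 ksi.
t_e = 0.707 × 0.5 = 0.3535 in.
R_nwl = 0.6 × 70 × 0.3535 × 20 = 296.9 kip (longitudinal, 2 welds).
R_nwt = 0.6 × 70 × 0.3535 × 9 = 133.6 kip (transverse, base value).
(i) R_nwl + R_nwt = 430.6 kip; (ii) 0.85 R_nwl + 1.5 R_nwt = 452.8 kip.
R_n = max = 452.8 kip [governs: (ii)]; R_n/Ω = 226.4 kip.

R_n/Ω ≈ 226 kip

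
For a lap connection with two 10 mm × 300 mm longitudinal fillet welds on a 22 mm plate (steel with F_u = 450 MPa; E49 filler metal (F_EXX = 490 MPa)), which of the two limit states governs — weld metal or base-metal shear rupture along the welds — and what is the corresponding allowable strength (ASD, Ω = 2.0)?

t_e = 0.707 × 10 = 7.07 mm; L = 600 mm.
Weld metal: R_n/Ω = (1/2.0) × 0.6 × 490 × 7.07 × 600 × 10⁻³ = 623.6 kN.
Base metal (shear rupture): R_n/Ω = (1/2.0) × 0.6 × 450 × 22 × 600 × 10⁻³ = 1782 kN.
Governing: weld metal.

R_n/Ω ≈ 624 kN (weld metal governs)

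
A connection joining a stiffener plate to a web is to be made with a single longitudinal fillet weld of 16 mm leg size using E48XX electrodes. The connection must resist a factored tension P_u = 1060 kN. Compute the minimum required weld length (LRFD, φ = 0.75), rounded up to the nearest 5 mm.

E48XX → F_EXX = 480 MPa.
Throat t_e = 0.707 × 16 = 11.31 mm.
φr_n = 0.75 × 0.6 × 480 × 11.31 × 10⁻³ = 2.443 kN/mm.
L_req = P_u / φr_n = 1060 / 2.443 = 433.8 mm total.
Round up → use L = 435 mm.

L = 435 mm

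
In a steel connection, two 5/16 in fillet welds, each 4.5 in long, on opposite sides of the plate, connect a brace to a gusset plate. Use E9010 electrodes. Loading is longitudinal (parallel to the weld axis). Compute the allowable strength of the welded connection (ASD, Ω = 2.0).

R_n/Ω ≈ 53.7 kips

E90XX → F_EXX = 90 ksi.
Effective throat t_e = 0.707 × 0.3125 = 0.2209 in.
Total length L = 9 in; A_we = 0.2209 × 9 = 1.988 in².
F_nw = 0.6 F_EXX = 0.6 × 90 = 54 ksi.
R_n = 54 × 1.988 = 107.4 kips; R_n/Ω = 107.4/2.0 = 53.69 kips.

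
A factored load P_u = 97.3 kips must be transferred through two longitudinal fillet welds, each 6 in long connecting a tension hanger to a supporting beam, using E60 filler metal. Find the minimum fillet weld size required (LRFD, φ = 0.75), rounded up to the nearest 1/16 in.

E60XX → F_EXX = 60 ksi.
Total weld length L = 12 in.
Required throat t_e = P_u / (φ × 0.6 F_EXX × L) = 97.3 / (0.75 × 0.6 × 60 × 12) = 0.3003 in.
Required leg w = t_e / 0.707 = 0.4248 in → use 7/16 in.

w = 7/16 in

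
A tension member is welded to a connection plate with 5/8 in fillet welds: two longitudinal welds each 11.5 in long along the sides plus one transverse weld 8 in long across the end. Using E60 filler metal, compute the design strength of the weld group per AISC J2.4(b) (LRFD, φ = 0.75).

E60XX → F_EXX = 60 ksi.
t_e = 0.707 × 0.625 = 0.4419 in.
R_nwl = 0.6 × 60 × 0.4419 × 23 = 365.9 kip (longitudinal, 2 welds).
R_nwt = 0.6 × 60 × 0.4419 × 8 = 127.3 kip (transverse, base value).
(i) R_nwl + R_nwt = 493.1 kip; (ii) 0.85 R_nwl + 1.5 R_nwt = 501.9 kip.
R_n = max = 501.9 kip [governs: (ii)]; φR_n = 376.4 kip.

φR_n ≈ 376 kip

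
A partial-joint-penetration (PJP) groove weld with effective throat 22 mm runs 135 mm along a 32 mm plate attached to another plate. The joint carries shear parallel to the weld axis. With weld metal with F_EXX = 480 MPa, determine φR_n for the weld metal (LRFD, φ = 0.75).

φR_n ≈ 642 kN

Effective throat (given) t_e = 22 mm.
A_we = 22 × 135 = 2970 mm².
F_nw = 0.6 F_EXX = 288 MPa.
φR_n = 0.75 × 288 × 2970 × 10⁻³ = 641.5 kN.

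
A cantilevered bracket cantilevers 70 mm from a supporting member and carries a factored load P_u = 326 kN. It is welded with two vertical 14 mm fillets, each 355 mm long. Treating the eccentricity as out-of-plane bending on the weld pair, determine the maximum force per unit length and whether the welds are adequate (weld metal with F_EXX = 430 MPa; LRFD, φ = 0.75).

f_max ≈ 711 N/mm; adequate

L_w = 2 × 355 = 710 mm; section modulus (unit throat) S = 2 × L²/6 = 42010 mm².
Direct shear f_v = P/L_w = 326×10³/710 = 459.2 N/mm.
Moment M = P × e = 326×10³ × 70 = 22820000 N·mm; bending f_b = M/S = 543.2 N/mm.
f_max = √(f_v² + f_b²) = √(459.2² + 543.2²) = 711.3 N/mm.
φr_n = 0.75 × 0.6 × 430 × (0.707 × 14) = 1915 N/mm → adequate.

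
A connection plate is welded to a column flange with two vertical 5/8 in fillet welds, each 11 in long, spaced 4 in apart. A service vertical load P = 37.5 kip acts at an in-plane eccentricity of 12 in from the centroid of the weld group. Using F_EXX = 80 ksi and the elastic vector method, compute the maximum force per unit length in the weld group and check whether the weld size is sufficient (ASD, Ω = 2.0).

Total weld length L_w = 22 in. Treat welds as unit-width lines.
Polar moment about centroid: J = 2[d³/12 + d(b/2)²] = 2[11³/12 + 11×2²] = 309.8 in³.
Direct shear f_v = P/L_w = 37.5 / 22 = 1.705 kip/in (vertical).
Torsion M = P·e = 37.5 × 12 = 450 kip·in.
Critical point at (x, y) = (2, 5.5) from centroid. f_tx = M·y/J = 7.988 kip/in; f_ty = M·x/J = 2.905 kip/in.
Resultant f_max = √[f_tx² + (f_v + f_ty)²] = √[7.988² + (1.705 + 2.905)²] = 9.223 kip/in.
Capacity per unit length: r_n/Ω = (1/2.0) × 0.6 × 80 × (0.707 × 0.625) = 10.6 kip/in.
9.223 ≤ 10.6 → adequate.

f_max ≈ 9.22 kip/in; adequate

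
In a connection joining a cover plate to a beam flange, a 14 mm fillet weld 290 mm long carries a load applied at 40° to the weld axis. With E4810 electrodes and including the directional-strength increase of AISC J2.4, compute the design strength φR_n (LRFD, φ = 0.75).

E48XX → F_EXX = 480 MPa.
t_e = 0.707 × 14 = 9.898 mm; A_we = 9.898 × 290 = 2870 mm².
Directional factor: 1.0 + 0.5 sin^1.5(40°) = 1.258.
F_nw = 0.6 × 480 × 1.258 = 362.2 MPa.
φR_n = 0.75 × 362.2 × 2870 × 10⁻³ = 779.8 kN.

φR_n ≈ 780 kN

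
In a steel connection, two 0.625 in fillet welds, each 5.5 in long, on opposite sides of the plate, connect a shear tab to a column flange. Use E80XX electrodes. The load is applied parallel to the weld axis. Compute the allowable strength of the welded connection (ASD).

R_n/Ω ≈ 117 kip

E80XX → F_EXX = 80 ksi.
Effective throat t_e = 0.707 × 0.625 = 0.4419 in.
Total length L = 11 in; A_we = 0.4419 × 11 = 4.861 in².
F_nw = 0.6 F_EXX = 0.6 × 80 = 48 ksi.
R_n = 48 × 4.861 = 233.3 kip; R_n/Ω = 233.3/2.0 = 116.7 kip.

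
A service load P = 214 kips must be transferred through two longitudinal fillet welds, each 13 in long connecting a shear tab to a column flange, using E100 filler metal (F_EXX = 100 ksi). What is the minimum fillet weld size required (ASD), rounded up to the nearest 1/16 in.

Total weld length L = 26 in.
Required throat t_e = P × Ω / (0.6 F_EXX × L) = 214 × 2.0 / (0.6 × 100 × 26) = 0.2744 in.
Required leg w = t_e / 0.707 = 0.3881 in → use 7/16 in.

w = 7/16 in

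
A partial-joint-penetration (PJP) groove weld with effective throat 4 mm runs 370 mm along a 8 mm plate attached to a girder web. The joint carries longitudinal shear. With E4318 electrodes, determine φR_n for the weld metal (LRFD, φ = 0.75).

φR_n ≈ 286 kN

E43XX → F_EXX = 430 MPa.
Effective throat (given) t_e = 4 mm.
A_we = 4 × 370 = 1480 mm².
F_nw = 0.6 F_EXX = 258 MPa.
φR_n = 0.75 × 258 × 1480 × 10⁻³ = 286.4 kN.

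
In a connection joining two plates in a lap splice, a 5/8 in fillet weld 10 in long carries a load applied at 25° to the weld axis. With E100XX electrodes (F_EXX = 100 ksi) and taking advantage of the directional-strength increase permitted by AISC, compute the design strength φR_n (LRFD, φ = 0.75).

t_e = 0.707 × 0.625 = 0.4419 in; A_we = 0.4419 × 10 = 4.419 in².
Directional factor: 1.0 + 0.5 sin^1.5(25°) = 1.137.
F_nw = 0.6 × 100 × 1.137 = 68.24 ksi.
φR_n = 0.75 × 68.24 × 4.419 = 226.2 kips.

φR_n ≈ 226 kips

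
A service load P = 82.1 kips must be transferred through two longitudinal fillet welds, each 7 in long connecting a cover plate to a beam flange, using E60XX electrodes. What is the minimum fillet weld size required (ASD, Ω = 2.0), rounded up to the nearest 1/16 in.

w = 1/2 in

E60XX → F_EXX = 60 ksi.
Total weld length L = 14 in.
Required throat t_e = P × Ω / (0.6 F_EXX × L) = 82.1 × 2.0 / (0.6 × 60 × 14) = 0.3258 in.
Required leg w = t_e / 0.707 = 0.4608 in → use 1/2 in.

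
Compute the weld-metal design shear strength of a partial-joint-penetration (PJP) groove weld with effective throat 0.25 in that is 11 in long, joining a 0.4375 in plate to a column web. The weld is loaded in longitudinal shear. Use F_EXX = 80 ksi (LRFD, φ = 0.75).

φR_n ≈ 99 kips

Effective throat (given) t_e = 0.25 in.
A_we = 0.25 × 11 = 2.75 in².
F_nw = 0.6 F_EXX = 48 ksi.
φR_n = 0.75 × 48 × 2.75 = 99 kips.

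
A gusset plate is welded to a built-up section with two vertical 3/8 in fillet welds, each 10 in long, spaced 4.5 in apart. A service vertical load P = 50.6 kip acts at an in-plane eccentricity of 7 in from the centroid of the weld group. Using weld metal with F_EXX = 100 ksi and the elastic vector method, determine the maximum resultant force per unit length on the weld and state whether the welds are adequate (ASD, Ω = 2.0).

Total weld length L_w = 20 in. Treat welds as unit-width lines.
Polar moment about centroid: J = 2[d³/12 + d(b/2)²] = 2[10³/12 + 10×2.25²] = 267.9 in³.
Direct shear f_v = P/L_w = 50.6 / 20 = 2.53 kip/in (vertical).
Torsion M = P·e = 50.6 × 7 = 354.2 kip·in.
Critical point at (x, y) = (2.25, 5) from centroid. f_tx = M·y/J = 6.61 kip/in; f_ty = M·x/J = 2.975 kip/in.
Resultant f_max = √[f_tx² + (f_v + f_ty)²] = √[6.61² + (2.53 + 2.975)²] = 8.602 kip/in.
Capacity per unit length: r_n/Ω = (1/2.0) × 0.6 × 100 × (0.707 × 0.375) = 7.954 kip/in.
8.602 > 7.954 → NOT adequate.

f_max ≈ 8.6 kip/in; NOT adequate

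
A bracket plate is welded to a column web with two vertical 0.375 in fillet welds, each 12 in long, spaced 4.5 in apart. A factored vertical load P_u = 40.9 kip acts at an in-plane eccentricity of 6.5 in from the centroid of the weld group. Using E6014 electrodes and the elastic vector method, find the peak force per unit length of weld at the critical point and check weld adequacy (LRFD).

E60XX → F_EXX = 60 ksi.
Total weld length L_w = 24 in. Treat welds as unit-width lines.
Polar moment about centroid: J = 2[d³/12 + d(b/2)²] = 2[12³/12 + 12×2.25²] = 409.5 in³.
Direct shear f_v = P/L_w = 40.9 / 24 = 1.704 kip/in (vertical).
Torsion M = P·e = 40.9 × 6.5 = 265.85 kip·in.
Critical point at (x, y) = (2.25, 6) from centroid. f_tx = M·y/J = 3.895 kip/in; f_ty = M·x/J = 1.461 kip/in.
Resultant f_max = √[f_tx² + (f_v + f_ty)²] = √[3.895² + (1.704 + 1.461)²] = 5.019 kip/in.
Capacity per unit length: φr_n = 0.75 × 0.6 × 60 × (0.707 × 0.375) = 7.158 kip/in.
5.019 ≤ 7.158 → adequate.

f_max ≈ 5.02 kip/in; adequate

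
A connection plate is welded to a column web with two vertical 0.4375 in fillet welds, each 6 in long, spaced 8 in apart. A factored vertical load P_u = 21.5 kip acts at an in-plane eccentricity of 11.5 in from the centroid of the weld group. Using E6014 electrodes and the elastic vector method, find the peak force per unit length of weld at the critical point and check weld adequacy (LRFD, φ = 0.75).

f_max ≈ 6.94 kip/in; adequate

E60XX → F_EXX = 60 ksi.
Total weld length L_w = 12 in. Treat welds as unit-width lines.
Polar moment about centroid: J = 2[d³/12 + d(b/2)²] = 2[6³/12 + 6×4²] = 228 in³.
Direct shear f_v = P/L_w = 21.5 / 12 = 1.792 kip/in (vertical).
Torsion M = P·e = 21.5 × 11.5 = 247.25 kip·in.
Critical point at (x, y) = (4, 3) from centroid. f_tx = M·y/J = 3.253 kip/in; f_ty = M·x/J = 4.338 kip/in.
Resultant f_max = √[f_tx² + (f_v + f_ty)²] = √[3.253² + (1.792 + 4.338)²] = 6.939 kip/in.
Capacity per unit length: φr_n = 0.75 × 0.6 × 60 × (0.707 × 0.4375) = 8.351 kip/in.
6.939 ≤ 8.351 → adequate.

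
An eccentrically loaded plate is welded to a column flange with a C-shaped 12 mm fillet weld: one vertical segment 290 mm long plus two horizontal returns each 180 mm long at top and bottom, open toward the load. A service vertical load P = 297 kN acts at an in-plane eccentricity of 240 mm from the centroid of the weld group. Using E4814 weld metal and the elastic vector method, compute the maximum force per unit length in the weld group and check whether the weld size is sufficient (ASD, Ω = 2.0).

f_max ≈ 1510 N/mm; NOT adequate

E48XX → F_EXX = 480 MPa.
Total weld length L_w = 650 mm. Treat welds as unit-width lines.
Centroid: x̄ = 2×180×90 / 650 = 49.85 mm from the vertical weld.
Polar moment about centroid: J = I_x + I_y = [290³/12 + 2×180×145²] + [290×49.85² + 2(180³/12 + 180×40.15²)] = 11870000 mm³.
Direct shear f_v = P/L_w = 297×10³ / 650 = 456.9 N/mm (vertical).
Torsion M = P·e = 297×10³ × 240 = 71280000 N·mm.
Critical point at (x, y) = (130.2, 145) from centroid. f_tx = M·y/J = 870.4 N/mm; f_ty = M·x/J = 781.3 N/mm.
Resultant f_max = √[f_tx² + (f_v + f_ty)²] = √[870.4² + (456.9 + 781.3)²] = 1514 N/mm.
Capacity per unit length: r_n/Ω = (1/2.0) × 0.6 × 480 × (0.707 × 12) = 1222 N/mm.
1514 > 1222 → NOT adequate.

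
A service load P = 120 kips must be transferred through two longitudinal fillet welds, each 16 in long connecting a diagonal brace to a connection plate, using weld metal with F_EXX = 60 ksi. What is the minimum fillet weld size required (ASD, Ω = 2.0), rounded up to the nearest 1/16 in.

Total weld length L = 32 in.
Required throat t_e = P × Ω / (0.6 F_EXX × L) = 120 × 2.0 / (0.6 × 60 × 32) = 0.2083 in.
Required leg w = t_e / 0.707 = 0.2947 in → use 5/16 in.

w = 5/16 in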